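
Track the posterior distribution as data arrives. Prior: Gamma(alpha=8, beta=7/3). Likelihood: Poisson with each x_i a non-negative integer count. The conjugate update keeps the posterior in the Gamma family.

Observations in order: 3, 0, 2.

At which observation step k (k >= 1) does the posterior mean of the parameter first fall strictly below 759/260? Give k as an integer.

obs 1: x=3 → posterior Gamma(11, 10/3)
obs 2: x=0 → posterior Gamma(11, 13/3)
obs 3: x=2 → posterior Gamma(13, 16/3)

k = 2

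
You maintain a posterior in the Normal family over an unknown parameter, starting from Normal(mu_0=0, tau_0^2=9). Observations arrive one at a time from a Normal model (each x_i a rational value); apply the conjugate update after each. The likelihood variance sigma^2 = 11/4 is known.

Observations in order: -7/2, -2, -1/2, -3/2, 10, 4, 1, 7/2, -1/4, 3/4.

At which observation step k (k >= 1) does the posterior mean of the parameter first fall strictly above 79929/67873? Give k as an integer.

k = 8

obs 1: x=-7/2 → posterior Normal(-126/47, 99/47)
obs 2: x=-2 → posterior Normal(-198/83, 99/83)
obs 3: x=-1/2 → posterior Normal(-216/119, 99/119)
obs 4: x=-3/2 → posterior Normal(-54/31, 99/155)
obs 5: x=10 → posterior Normal(90/191, 99/191)
obs 6: x=4 → posterior Normal(234/227, 99/227)
obs 7: x=1 → posterior Normal(270/263, 99/263)
obs 8: x=7/2 → posterior Normal(396/299, 99/299)
obs 9: x=-1/4 → posterior Normal(387/335, 99/335)
obs 10: x=3/4 → posterior Normal(414/371, 99/371)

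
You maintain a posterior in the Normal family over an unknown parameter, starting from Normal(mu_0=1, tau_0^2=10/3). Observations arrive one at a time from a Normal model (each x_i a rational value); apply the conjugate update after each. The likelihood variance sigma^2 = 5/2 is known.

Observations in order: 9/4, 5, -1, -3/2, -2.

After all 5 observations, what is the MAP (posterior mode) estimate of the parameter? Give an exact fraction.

14/23

obs 1: x=9/4 → posterior Normal(12/7, 10/7)
obs 2: x=5 → posterior Normal(32/11, 10/11)
obs 3: x=-1 → posterior Normal(28/15, 2/3)
obs 4: x=-3/2 → posterior Normal(22/19, 10/19)
obs 5: x=-2 → posterior Normal(14/23, 10/23)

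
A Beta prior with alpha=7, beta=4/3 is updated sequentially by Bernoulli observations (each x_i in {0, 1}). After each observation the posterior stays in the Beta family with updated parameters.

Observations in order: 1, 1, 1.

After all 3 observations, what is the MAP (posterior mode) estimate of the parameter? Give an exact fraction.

27/28

obs 1: x=1 → posterior Beta(8, 4/3)
obs 2: x=1 → posterior Beta(9, 4/3)
obs 3: x=1 → posterior Beta(10, 4/3)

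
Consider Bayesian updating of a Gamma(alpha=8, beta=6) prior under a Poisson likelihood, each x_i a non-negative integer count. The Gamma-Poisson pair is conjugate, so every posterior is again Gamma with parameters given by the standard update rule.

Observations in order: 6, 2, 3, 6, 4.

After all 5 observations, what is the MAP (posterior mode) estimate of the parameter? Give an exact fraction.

28/11

obs 1: x=6 → posterior Gamma(14, 7)
obs 2: x=2 → posterior Gamma(16, 8)
obs 3: x=3 → posterior Gamma(19, 9)
obs 4: x=6 → posterior Gamma(25, 10)
obs 5: x=4 → posterior Gamma(29, 11)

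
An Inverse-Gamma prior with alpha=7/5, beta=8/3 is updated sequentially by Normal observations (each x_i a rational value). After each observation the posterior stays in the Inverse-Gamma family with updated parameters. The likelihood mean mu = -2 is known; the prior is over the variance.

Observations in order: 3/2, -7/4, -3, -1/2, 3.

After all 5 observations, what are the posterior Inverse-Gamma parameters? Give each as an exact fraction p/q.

obs 1: x=3/2 → posterior Inverse-Gamma(19/10, 211/24)
obs 2: x=-7/4 → posterior Inverse-Gamma(12/5, 847/96)
obs 3: x=-3 → posterior Inverse-Gamma(29/10, 895/96)
obs 4: x=-1/2 → posterior Inverse-Gamma(17/5, 1003/96)
obs 5: x=3 → posterior Inverse-Gamma(39/10, 2203/96)

alpha=39/10, beta=2203/96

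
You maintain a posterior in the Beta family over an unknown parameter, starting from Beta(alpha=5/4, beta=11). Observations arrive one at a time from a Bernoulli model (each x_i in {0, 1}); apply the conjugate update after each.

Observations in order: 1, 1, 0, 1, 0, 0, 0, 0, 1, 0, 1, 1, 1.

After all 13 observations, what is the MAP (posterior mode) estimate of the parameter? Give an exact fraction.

29/93

obs 1: x=1 → posterior Beta(9/4, 11)
obs 2: x=1 → posterior Beta(13/4, 11)
obs 3: x=0 → posterior Beta(13/4, 12)
obs 4: x=1 → posterior Beta(17/4, 12)
obs 5: x=0 → posterior Beta(17/4, 13)
obs 6: x=0 → posterior Beta(17/4, 14)
obs 7: x=0 → posterior Beta(17/4, 15)
obs 8: x=0 → posterior Beta(17/4, 16)
obs 9: x=1 → posterior Beta(21/4, 16)
obs 10: x=0 → posterior Beta(21/4, 17)
obs 11: x=1 → posterior Beta(25/4, 17)
obs 12: x=1 → posterior Beta(29/4, 17)
obs 13: x=1 → posterior Beta(33/4, 17)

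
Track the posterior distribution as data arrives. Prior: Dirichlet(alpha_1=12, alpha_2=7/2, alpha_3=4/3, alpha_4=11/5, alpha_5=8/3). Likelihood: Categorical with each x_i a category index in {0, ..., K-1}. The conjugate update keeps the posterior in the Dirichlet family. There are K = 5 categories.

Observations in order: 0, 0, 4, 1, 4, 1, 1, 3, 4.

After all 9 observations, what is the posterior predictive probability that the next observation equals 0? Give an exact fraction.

obs 1: x=0 → posterior Dirichlet(13, 7/2, 4/3, 11/5, 8/3)
obs 2: x=0 → posterior Dirichlet(14, 7/2, 4/3, 11/5, 8/3)
obs 3: x=4 → posterior Dirichlet(14, 7/2, 4/3, 11/5, 11/3)
obs 4: x=1 → posterior Dirichlet(14, 9/2, 4/3, 11/5, 11/3)
obs 5: x=4 → posterior Dirichlet(14, 9/2, 4/3, 11/5, 14/3)
obs 6: x=1 → posterior Dirichlet(14, 11/2, 4/3, 11/5, 14/3)
obs 7: x=1 → posterior Dirichlet(14, 13/2, 4/3, 11/5, 14/3)
obs 8: x=3 → posterior Dirichlet(14, 13/2, 4/3, 16/5, 14/3)
obs 9: x=4 → posterior Dirichlet(14, 13/2, 4/3, 16/5, 17/3)

140/307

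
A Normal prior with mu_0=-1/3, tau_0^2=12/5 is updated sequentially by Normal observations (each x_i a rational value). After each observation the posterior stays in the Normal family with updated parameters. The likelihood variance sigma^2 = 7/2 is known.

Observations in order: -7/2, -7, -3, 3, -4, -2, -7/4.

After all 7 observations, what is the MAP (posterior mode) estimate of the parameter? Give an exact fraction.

obs 1: x=-7/2 → posterior Normal(-287/177, 84/59)
obs 2: x=-7 → posterior Normal(-791/249, 84/83)
obs 3: x=-3 → posterior Normal(-1007/321, 84/107)
obs 4: x=3 → posterior Normal(-791/393, 84/131)
obs 5: x=-4 → posterior Normal(-1079/465, 84/155)
obs 6: x=-2 → posterior Normal(-1223/537, 84/179)
obs 7: x=-7/4 → posterior Normal(-1349/609, 12/29)

-1349/609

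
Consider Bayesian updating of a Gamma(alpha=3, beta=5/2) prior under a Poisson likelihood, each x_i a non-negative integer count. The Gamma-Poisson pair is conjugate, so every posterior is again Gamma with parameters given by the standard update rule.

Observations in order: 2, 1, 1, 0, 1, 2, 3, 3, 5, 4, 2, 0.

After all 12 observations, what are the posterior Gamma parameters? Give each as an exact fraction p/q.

alpha=27, beta=29/2

obs 1: x=2 → posterior Gamma(5, 7/2)
obs 2: x=1 → posterior Gamma(6, 9/2)
obs 3: x=1 → posterior Gamma(7, 11/2)
obs 4: x=0 → posterior Gamma(7, 13/2)
obs 5: x=1 → posterior Gamma(8, 15/2)
obs 6: x=2 → posterior Gamma(10, 17/2)
obs 7: x=3 → posterior Gamma(13, 19/2)
obs 8: x=3 → posterior Gamma(16, 21/2)
obs 9: x=5 → posterior Gamma(21, 23/2)
obs 10: x=4 → posterior Gamma(25, 25/2)
obs 11: x=2 → posterior Gamma(27, 27/2)
obs 12: x=0 → posterior Gamma(27, 29/2)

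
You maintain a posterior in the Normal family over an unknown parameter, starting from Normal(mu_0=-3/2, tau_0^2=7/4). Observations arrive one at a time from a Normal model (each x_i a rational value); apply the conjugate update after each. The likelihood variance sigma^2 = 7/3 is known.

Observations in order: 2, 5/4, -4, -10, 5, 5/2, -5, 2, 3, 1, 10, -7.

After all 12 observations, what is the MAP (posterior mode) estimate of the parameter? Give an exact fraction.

-3/32

obs 1: x=2 → posterior Normal(0, 1)
obs 2: x=5/4 → posterior Normal(3/8, 7/10)
obs 3: x=-4 → posterior Normal(-33/52, 7/13)
obs 4: x=-10 → posterior Normal(-153/64, 7/16)
obs 5: x=5 → posterior Normal(-93/76, 7/19)
obs 6: x=5/2 → posterior Normal(-63/88, 7/22)
obs 7: x=-5 → posterior Normal(-123/100, 7/25)
obs 8: x=2 → posterior Normal(-99/112, 1/4)
obs 9: x=3 → posterior Normal(-63/124, 7/31)
obs 10: x=1 → posterior Normal(-3/8, 7/34)
obs 11: x=10 → posterior Normal(69/148, 7/37)
obs 12: x=-7 → posterior Normal(-3/32, 7/40)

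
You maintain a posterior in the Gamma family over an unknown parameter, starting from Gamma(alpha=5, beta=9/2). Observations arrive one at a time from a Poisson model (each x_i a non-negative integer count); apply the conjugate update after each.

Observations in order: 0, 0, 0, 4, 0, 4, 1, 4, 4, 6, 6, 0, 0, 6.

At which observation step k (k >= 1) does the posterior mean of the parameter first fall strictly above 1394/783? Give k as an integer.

obs 1: x=0 → posterior Gamma(5, 11/2)
obs 2: x=0 → posterior Gamma(5, 13/2)
obs 3: x=0 → posterior Gamma(5, 15/2)
obs 4: x=4 → posterior Gamma(9, 17/2)
obs 5: x=0 → posterior Gamma(9, 19/2)
obs 6: x=4 → posterior Gamma(13, 21/2)
obs 7: x=1 → posterior Gamma(14, 23/2)
obs 8: x=4 → posterior Gamma(18, 25/2)
obs 9: x=4 → posterior Gamma(22, 27/2)
obs 10: x=6 → posterior Gamma(28, 29/2)
obs 11: x=6 → posterior Gamma(34, 31/2)
obs 12: x=0 → posterior Gamma(34, 33/2)
obs 13: x=0 → posterior Gamma(34, 35/2)
obs 14: x=6 → posterior Gamma(40, 37/2)

k = 10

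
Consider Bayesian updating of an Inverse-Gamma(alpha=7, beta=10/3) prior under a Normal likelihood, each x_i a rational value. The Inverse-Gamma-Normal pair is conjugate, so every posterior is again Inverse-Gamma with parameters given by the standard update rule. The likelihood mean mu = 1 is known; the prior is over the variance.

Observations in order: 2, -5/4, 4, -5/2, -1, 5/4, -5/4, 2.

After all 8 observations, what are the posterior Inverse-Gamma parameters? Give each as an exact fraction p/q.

obs 1: x=2 → posterior Inverse-Gamma(15/2, 23/6)
obs 2: x=-5/4 → posterior Inverse-Gamma(8, 611/96)
obs 3: x=4 → posterior Inverse-Gamma(17/2, 1043/96)
obs 4: x=-5/2 → posterior Inverse-Gamma(9, 1631/96)
obs 5: x=-1 → posterior Inverse-Gamma(19/2, 1823/96)
obs 6: x=5/4 → posterior Inverse-Gamma(10, 913/48)
obs 7: x=-5/4 → posterior Inverse-Gamma(21/2, 2069/96)
obs 8: x=2 → posterior Inverse-Gamma(11, 2117/96)

alpha=11, beta=2117/96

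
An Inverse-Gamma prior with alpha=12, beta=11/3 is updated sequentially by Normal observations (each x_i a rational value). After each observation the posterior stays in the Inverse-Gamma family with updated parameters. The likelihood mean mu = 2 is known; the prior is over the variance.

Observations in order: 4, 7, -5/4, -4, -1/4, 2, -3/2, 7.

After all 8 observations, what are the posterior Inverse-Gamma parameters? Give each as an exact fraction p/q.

obs 1: x=4 → posterior Inverse-Gamma(25/2, 17/3)
obs 2: x=7 → posterior Inverse-Gamma(13, 109/6)
obs 3: x=-5/4 → posterior Inverse-Gamma(27/2, 2251/96)
obs 4: x=-4 → posterior Inverse-Gamma(14, 3979/96)
obs 5: x=-1/4 → posterior Inverse-Gamma(29/2, 2111/48)
obs 6: x=2 → posterior Inverse-Gamma(15, 2111/48)
obs 7: x=-3/2 → posterior Inverse-Gamma(31/2, 2405/48)
obs 8: x=7 → posterior Inverse-Gamma(16, 3005/48)

alpha=16, beta=3005/48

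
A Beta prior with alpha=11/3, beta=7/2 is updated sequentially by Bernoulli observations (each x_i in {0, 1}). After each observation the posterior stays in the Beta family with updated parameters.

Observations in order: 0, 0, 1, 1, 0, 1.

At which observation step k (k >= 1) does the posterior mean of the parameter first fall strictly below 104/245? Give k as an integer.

obs 1: x=0 → posterior Beta(11/3, 9/2)
obs 2: x=0 → posterior Beta(11/3, 11/2)
obs 3: x=1 → posterior Beta(14/3, 11/2)
obs 4: x=1 → posterior Beta(17/3, 11/2)
obs 5: x=0 → posterior Beta(17/3, 13/2)
obs 6: x=1 → posterior Beta(20/3, 13/2)

k = 2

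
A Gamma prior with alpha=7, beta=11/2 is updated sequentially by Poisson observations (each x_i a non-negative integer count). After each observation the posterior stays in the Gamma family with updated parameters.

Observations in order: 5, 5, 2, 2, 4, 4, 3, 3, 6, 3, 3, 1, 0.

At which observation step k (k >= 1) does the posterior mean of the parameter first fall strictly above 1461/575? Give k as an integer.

obs 1: x=5 → posterior Gamma(12, 13/2)
obs 2: x=5 → posterior Gamma(17, 15/2)
obs 3: x=2 → posterior Gamma(19, 17/2)
obs 4: x=2 → posterior Gamma(21, 19/2)
obs 5: x=4 → posterior Gamma(25, 21/2)
obs 6: x=4 → posterior Gamma(29, 23/2)
obs 7: x=3 → posterior Gamma(32, 25/2)
obs 8: x=3 → posterior Gamma(35, 27/2)
obs 9: x=6 → posterior Gamma(41, 29/2)
obs 10: x=3 → posterior Gamma(44, 31/2)
obs 11: x=3 → posterior Gamma(47, 33/2)
obs 12: x=1 → posterior Gamma(48, 35/2)
obs 13: x=0 → posterior Gamma(48, 37/2)

k = 7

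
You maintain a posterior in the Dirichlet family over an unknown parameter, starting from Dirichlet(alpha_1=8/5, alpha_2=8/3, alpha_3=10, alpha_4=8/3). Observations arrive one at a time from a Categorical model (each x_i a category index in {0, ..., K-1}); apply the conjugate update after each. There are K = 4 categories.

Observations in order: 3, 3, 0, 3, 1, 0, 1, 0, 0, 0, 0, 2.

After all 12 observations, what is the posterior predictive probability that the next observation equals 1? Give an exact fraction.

obs 1: x=3 → posterior Dirichlet(8/5, 8/3, 10, 11/3)
obs 2: x=3 → posterior Dirichlet(8/5, 8/3, 10, 14/3)
obs 3: x=0 → posterior Dirichlet(13/5, 8/3, 10, 14/3)
obs 4: x=3 → posterior Dirichlet(13/5, 8/3, 10, 17/3)
obs 5: x=1 → posterior Dirichlet(13/5, 11/3, 10, 17/3)
obs 6: x=0 → posterior Dirichlet(18/5, 11/3, 10, 17/3)
obs 7: x=1 → posterior Dirichlet(18/5, 14/3, 10, 17/3)
obs 8: x=0 → posterior Dirichlet(23/5, 14/3, 10, 17/3)
obs 9: x=0 → posterior Dirichlet(28/5, 14/3, 10, 17/3)
obs 10: x=0 → posterior Dirichlet(33/5, 14/3, 10, 17/3)
obs 11: x=0 → posterior Dirichlet(38/5, 14/3, 10, 17/3)
obs 12: x=2 → posterior Dirichlet(38/5, 14/3, 11, 17/3)

5/31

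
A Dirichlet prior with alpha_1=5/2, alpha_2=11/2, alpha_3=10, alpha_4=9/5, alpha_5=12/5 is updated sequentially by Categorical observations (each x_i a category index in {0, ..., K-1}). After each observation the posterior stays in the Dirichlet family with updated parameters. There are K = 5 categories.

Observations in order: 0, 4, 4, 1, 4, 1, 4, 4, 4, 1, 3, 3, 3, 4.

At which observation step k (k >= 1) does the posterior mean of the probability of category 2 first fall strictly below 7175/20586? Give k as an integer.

k = 7

obs 1: x=0 → posterior Dirichlet(7/2, 11/2, 10, 9/5, 12/5)
obs 2: x=4 → posterior Dirichlet(7/2, 11/2, 10, 9/5, 17/5)
obs 3: x=4 → posterior Dirichlet(7/2, 11/2, 10, 9/5, 22/5)
obs 4: x=1 → posterior Dirichlet(7/2, 13/2, 10, 9/5, 22/5)
obs 5: x=4 → posterior Dirichlet(7/2, 13/2, 10, 9/5, 27/5)
obs 6: x=1 → posterior Dirichlet(7/2, 15/2, 10, 9/5, 27/5)
obs 7: x=4 → posterior Dirichlet(7/2, 15/2, 10, 9/5, 32/5)
obs 8: x=4 → posterior Dirichlet(7/2, 15/2, 10, 9/5, 37/5)
obs 9: x=4 → posterior Dirichlet(7/2, 15/2, 10, 9/5, 42/5)
obs 10: x=1 → posterior Dirichlet(7/2, 17/2, 10, 9/5, 42/5)
obs 11: x=3 → posterior Dirichlet(7/2, 17/2, 10, 14/5, 42/5)
obs 12: x=3 → posterior Dirichlet(7/2, 17/2, 10, 19/5, 42/5)
obs 13: x=3 → posterior Dirichlet(7/2, 17/2, 10, 24/5, 42/5)
obs 14: x=4 → posterior Dirichlet(7/2, 17/2, 10, 24/5, 47/5)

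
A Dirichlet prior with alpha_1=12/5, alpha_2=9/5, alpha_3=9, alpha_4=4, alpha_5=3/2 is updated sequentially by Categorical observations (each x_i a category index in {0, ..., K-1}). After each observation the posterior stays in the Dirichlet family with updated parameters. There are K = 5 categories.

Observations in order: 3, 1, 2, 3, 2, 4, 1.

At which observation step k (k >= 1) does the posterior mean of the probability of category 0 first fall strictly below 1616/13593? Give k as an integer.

k = 2

obs 1: x=3 → posterior Dirichlet(12/5, 9/5, 9, 5, 3/2)
obs 2: x=1 → posterior Dirichlet(12/5, 14/5, 9, 5, 3/2)
obs 3: x=2 → posterior Dirichlet(12/5, 14/5, 10, 5, 3/2)
obs 4: x=3 → posterior Dirichlet(12/5, 14/5, 10, 6, 3/2)
obs 5: x=2 → posterior Dirichlet(12/5, 14/5, 11, 6, 3/2)
obs 6: x=4 → posterior Dirichlet(12/5, 14/5, 11, 6, 5/2)
obs 7: x=1 → posterior Dirichlet(12/5, 19/5, 11, 6, 5/2)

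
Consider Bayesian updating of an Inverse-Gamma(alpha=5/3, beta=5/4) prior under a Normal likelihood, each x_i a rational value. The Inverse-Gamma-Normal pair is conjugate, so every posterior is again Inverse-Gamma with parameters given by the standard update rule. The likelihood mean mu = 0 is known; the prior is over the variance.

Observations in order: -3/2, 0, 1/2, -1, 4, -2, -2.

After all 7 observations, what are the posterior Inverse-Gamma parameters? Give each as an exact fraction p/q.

obs 1: x=-3/2 → posterior Inverse-Gamma(13/6, 19/8)
obs 2: x=0 → posterior Inverse-Gamma(8/3, 19/8)
obs 3: x=1/2 → posterior Inverse-Gamma(19/6, 5/2)
obs 4: x=-1 → posterior Inverse-Gamma(11/3, 3)
obs 5: x=4 → posterior Inverse-Gamma(25/6, 11)
obs 6: x=-2 → posterior Inverse-Gamma(14/3, 13)
obs 7: x=-2 → posterior Inverse-Gamma(31/6, 15)

alpha=31/6, beta=15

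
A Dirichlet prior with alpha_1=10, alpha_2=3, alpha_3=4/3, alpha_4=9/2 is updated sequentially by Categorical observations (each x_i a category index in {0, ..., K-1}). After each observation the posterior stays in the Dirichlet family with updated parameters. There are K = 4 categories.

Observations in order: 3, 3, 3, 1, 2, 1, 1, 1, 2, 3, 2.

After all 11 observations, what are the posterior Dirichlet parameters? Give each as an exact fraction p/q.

obs 1: x=3 → posterior Dirichlet(10, 3, 4/3, 11/2)
obs 2: x=3 → posterior Dirichlet(10, 3, 4/3, 13/2)
obs 3: x=3 → posterior Dirichlet(10, 3, 4/3, 15/2)
obs 4: x=1 → posterior Dirichlet(10, 4, 4/3, 15/2)
obs 5: x=2 → posterior Dirichlet(10, 4, 7/3, 15/2)
obs 6: x=1 → posterior Dirichlet(10, 5, 7/3, 15/2)
obs 7: x=1 → posterior Dirichlet(10, 6, 7/3, 15/2)
obs 8: x=1 → posterior Dirichlet(10, 7, 7/3, 15/2)
obs 9: x=2 → posterior Dirichlet(10, 7, 10/3, 15/2)
obs 10: x=3 → posterior Dirichlet(10, 7, 10/3, 17/2)
obs 11: x=2 → posterior Dirichlet(10, 7, 13/3, 17/2)

alpha_1=10, alpha_2=7, alpha_3=13/3, alpha_4=17/2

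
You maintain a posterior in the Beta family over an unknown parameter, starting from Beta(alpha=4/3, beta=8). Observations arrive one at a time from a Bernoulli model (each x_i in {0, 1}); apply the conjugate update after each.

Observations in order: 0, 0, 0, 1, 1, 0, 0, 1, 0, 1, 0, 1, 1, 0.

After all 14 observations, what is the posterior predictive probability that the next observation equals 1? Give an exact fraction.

11/35

obs 1: x=0 → posterior Beta(4/3, 9)
obs 2: x=0 → posterior Beta(4/3, 10)
obs 3: x=0 → posterior Beta(4/3, 11)
obs 4: x=1 → posterior Beta(7/3, 11)
obs 5: x=1 → posterior Beta(10/3, 11)
obs 6: x=0 → posterior Beta(10/3, 12)
obs 7: x=0 → posterior Beta(10/3, 13)
obs 8: x=1 → posterior Beta(13/3, 13)
obs 9: x=0 → posterior Beta(13/3, 14)
obs 10: x=1 → posterior Beta(16/3, 14)
obs 11: x=0 → posterior Beta(16/3, 15)
obs 12: x=1 → posterior Beta(19/3, 15)
obs 13: x=1 → posterior Beta(22/3, 15)
obs 14: x=0 → posterior Beta(22/3, 16)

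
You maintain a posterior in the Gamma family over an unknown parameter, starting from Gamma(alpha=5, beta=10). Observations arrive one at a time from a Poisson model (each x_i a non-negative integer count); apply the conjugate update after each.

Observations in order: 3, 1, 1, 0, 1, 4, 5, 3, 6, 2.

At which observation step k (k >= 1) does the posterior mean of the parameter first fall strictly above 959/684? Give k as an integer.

k = 9

obs 1: x=3 → posterior Gamma(8, 11)
obs 2: x=1 → posterior Gamma(9, 12)
obs 3: x=1 → posterior Gamma(10, 13)
obs 4: x=0 → posterior Gamma(10, 14)
obs 5: x=1 → posterior Gamma(11, 15)
obs 6: x=4 → posterior Gamma(15, 16)
obs 7: x=5 → posterior Gamma(20, 17)
obs 8: x=3 → posterior Gamma(23, 18)
obs 9: x=6 → posterior Gamma(29, 19)
obs 10: x=2 → posterior Gamma(31, 20)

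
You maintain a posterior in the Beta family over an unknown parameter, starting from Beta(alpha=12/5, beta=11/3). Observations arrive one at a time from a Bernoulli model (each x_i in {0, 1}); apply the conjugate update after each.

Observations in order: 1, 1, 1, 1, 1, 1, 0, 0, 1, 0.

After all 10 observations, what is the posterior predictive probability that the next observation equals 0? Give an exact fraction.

obs 1: x=1 → posterior Beta(17/5, 11/3)
obs 2: x=1 → posterior Beta(22/5, 11/3)
obs 3: x=1 → posterior Beta(27/5, 11/3)
obs 4: x=1 → posterior Beta(32/5, 11/3)
obs 5: x=1 → posterior Beta(37/5, 11/3)
obs 6: x=1 → posterior Beta(42/5, 11/3)
obs 7: x=0 → posterior Beta(42/5, 14/3)
obs 8: x=0 → posterior Beta(42/5, 17/3)
obs 9: x=1 → posterior Beta(47/5, 17/3)
obs 10: x=0 → posterior Beta(47/5, 20/3)

100/241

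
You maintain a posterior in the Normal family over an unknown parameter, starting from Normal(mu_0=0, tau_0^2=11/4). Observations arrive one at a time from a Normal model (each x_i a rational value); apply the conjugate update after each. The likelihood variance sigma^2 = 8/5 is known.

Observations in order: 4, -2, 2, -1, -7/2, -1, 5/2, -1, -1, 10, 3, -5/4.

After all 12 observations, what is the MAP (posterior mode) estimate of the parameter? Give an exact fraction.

2365/2768

obs 1: x=4 → posterior Normal(220/87, 88/87)
obs 2: x=-2 → posterior Normal(55/71, 44/71)
obs 3: x=2 → posterior Normal(220/197, 88/197)
obs 4: x=-1 → posterior Normal(55/84, 22/63)
obs 5: x=-7/2 → posterior Normal(-55/614, 88/307)
obs 6: x=-1 → posterior Normal(-165/724, 44/181)
obs 7: x=5/2 → posterior Normal(55/417, 88/417)
obs 8: x=-1 → posterior Normal(0, 11/59)
obs 9: x=-1 → posterior Normal(-55/527, 88/527)
obs 10: x=10 → posterior Normal(165/194, 44/291)
obs 11: x=3 → posterior Normal(660/637, 88/637)
obs 12: x=-5/4 → posterior Normal(2365/2768, 22/173)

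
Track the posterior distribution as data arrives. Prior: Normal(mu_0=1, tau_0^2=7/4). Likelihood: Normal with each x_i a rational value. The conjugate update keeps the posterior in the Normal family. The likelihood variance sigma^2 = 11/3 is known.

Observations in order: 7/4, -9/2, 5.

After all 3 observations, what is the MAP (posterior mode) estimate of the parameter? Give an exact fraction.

obs 1: x=7/4 → posterior Normal(323/260, 77/65)
obs 2: x=-9/2 → posterior Normal(-55/344, 77/86)
obs 3: x=5 → posterior Normal(365/428, 77/107)

365/428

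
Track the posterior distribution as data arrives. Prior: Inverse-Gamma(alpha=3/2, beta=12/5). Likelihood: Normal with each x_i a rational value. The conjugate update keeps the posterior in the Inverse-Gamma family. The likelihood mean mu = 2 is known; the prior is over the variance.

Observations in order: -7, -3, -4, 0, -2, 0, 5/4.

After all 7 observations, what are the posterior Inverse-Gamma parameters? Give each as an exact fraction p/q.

obs 1: x=-7 → posterior Inverse-Gamma(2, 429/10)
obs 2: x=-3 → posterior Inverse-Gamma(5/2, 277/5)
obs 3: x=-4 → posterior Inverse-Gamma(3, 367/5)
obs 4: x=0 → posterior Inverse-Gamma(7/2, 377/5)
obs 5: x=-2 → posterior Inverse-Gamma(4, 417/5)
obs 6: x=0 → posterior Inverse-Gamma(9/2, 427/5)
obs 7: x=5/4 → posterior Inverse-Gamma(5, 13709/160)

alpha=5, beta=13709/160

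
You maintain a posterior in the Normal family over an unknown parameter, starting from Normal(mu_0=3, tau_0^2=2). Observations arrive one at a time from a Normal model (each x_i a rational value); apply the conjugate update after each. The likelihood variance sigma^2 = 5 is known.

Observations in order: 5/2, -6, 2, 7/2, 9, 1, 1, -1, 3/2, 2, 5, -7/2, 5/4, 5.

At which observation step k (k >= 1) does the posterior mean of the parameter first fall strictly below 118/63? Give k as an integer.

k = 2

obs 1: x=5/2 → posterior Normal(20/7, 10/7)
obs 2: x=-6 → posterior Normal(8/9, 10/9)
obs 3: x=2 → posterior Normal(12/11, 10/11)
obs 4: x=7/2 → posterior Normal(19/13, 10/13)
obs 5: x=9 → posterior Normal(37/15, 2/3)
obs 6: x=1 → posterior Normal(39/17, 10/17)
obs 7: x=1 → posterior Normal(41/19, 10/19)
obs 8: x=-1 → posterior Normal(13/7, 10/21)
obs 9: x=3/2 → posterior Normal(42/23, 10/23)
obs 10: x=2 → posterior Normal(46/25, 2/5)
obs 11: x=5 → posterior Normal(56/27, 10/27)
obs 12: x=-7/2 → posterior Normal(49/29, 10/29)
obs 13: x=5/4 → posterior Normal(103/62, 10/31)
obs 14: x=5 → posterior Normal(41/22, 10/33)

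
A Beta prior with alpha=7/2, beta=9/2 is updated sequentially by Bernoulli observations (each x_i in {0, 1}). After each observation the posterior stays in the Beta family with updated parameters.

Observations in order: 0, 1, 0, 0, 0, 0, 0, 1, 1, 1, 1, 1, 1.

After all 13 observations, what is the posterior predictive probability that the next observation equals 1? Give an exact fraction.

1/2

obs 1: x=0 → posterior Beta(7/2, 11/2)
obs 2: x=1 → posterior Beta(9/2, 11/2)
obs 3: x=0 → posterior Beta(9/2, 13/2)
obs 4: x=0 → posterior Beta(9/2, 15/2)
obs 5: x=0 → posterior Beta(9/2, 17/2)
obs 6: x=0 → posterior Beta(9/2, 19/2)
obs 7: x=0 → posterior Beta(9/2, 21/2)
obs 8: x=1 → posterior Beta(11/2, 21/2)
obs 9: x=1 → posterior Beta(13/2, 21/2)
obs 10: x=1 → posterior Beta(15/2, 21/2)
obs 11: x=1 → posterior Beta(17/2, 21/2)
obs 12: x=1 → posterior Beta(19/2, 21/2)
obs 13: x=1 → posterior Beta(21/2, 21/2)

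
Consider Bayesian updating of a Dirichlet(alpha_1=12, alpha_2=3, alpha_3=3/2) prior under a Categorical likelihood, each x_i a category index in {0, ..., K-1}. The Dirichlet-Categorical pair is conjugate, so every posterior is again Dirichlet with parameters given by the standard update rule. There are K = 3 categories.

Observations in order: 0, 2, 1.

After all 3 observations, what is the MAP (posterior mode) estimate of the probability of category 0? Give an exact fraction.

8/11

obs 1: x=0 → posterior Dirichlet(13, 3, 3/2)
obs 2: x=2 → posterior Dirichlet(13, 3, 5/2)
obs 3: x=1 → posterior Dirichlet(13, 4, 5/2)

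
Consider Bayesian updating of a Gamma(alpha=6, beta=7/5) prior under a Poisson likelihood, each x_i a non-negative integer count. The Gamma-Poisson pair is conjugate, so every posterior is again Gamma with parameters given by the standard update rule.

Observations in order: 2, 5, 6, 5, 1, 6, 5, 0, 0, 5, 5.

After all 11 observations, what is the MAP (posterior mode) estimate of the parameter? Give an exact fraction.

obs 1: x=2 → posterior Gamma(8, 12/5)
obs 2: x=5 → posterior Gamma(13, 17/5)
obs 3: x=6 → posterior Gamma(19, 22/5)
obs 4: x=5 → posterior Gamma(24, 27/5)
obs 5: x=1 → posterior Gamma(25, 32/5)
obs 6: x=6 → posterior Gamma(31, 37/5)
obs 7: x=5 → posterior Gamma(36, 42/5)
obs 8: x=0 → posterior Gamma(36, 47/5)
obs 9: x=0 → posterior Gamma(36, 52/5)
obs 10: x=5 → posterior Gamma(41, 57/5)
obs 11: x=5 → posterior Gamma(46, 62/5)

225/62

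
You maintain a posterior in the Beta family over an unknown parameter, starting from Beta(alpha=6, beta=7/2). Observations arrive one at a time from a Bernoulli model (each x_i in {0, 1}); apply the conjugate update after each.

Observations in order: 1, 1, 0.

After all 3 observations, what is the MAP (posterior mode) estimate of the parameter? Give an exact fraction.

obs 1: x=1 → posterior Beta(7, 7/2)
obs 2: x=1 → posterior Beta(8, 7/2)
obs 3: x=0 → posterior Beta(8, 9/2)

2/3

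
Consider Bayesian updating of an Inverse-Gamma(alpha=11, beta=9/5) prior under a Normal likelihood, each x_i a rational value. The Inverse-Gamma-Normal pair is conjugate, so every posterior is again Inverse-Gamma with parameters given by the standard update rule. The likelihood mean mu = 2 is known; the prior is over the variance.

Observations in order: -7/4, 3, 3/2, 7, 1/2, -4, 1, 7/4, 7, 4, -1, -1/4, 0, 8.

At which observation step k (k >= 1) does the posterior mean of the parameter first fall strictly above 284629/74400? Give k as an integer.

k = 11

obs 1: x=-7/4 → posterior Inverse-Gamma(23/2, 1413/160)
obs 2: x=3 → posterior Inverse-Gamma(12, 1493/160)
obs 3: x=3/2 → posterior Inverse-Gamma(25/2, 1513/160)
obs 4: x=7 → posterior Inverse-Gamma(13, 3513/160)
obs 5: x=1/2 → posterior Inverse-Gamma(27/2, 3693/160)
obs 6: x=-4 → posterior Inverse-Gamma(14, 6573/160)
obs 7: x=1 → posterior Inverse-Gamma(29/2, 6653/160)
obs 8: x=7/4 → posterior Inverse-Gamma(15, 3329/80)
obs 9: x=7 → posterior Inverse-Gamma(31/2, 4329/80)
obs 10: x=4 → posterior Inverse-Gamma(16, 4489/80)
obs 11: x=-1 → posterior Inverse-Gamma(33/2, 4849/80)
obs 12: x=-1/4 → posterior Inverse-Gamma(17, 10103/160)
obs 13: x=0 → posterior Inverse-Gamma(35/2, 10423/160)
obs 14: x=8 → posterior Inverse-Gamma(18, 13303/160)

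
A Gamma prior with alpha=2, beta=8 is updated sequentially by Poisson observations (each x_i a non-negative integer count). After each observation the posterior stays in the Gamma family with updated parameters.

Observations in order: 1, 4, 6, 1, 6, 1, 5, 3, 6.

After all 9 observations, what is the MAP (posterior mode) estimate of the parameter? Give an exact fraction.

2

obs 1: x=1 → posterior Gamma(3, 9)
obs 2: x=4 → posterior Gamma(7, 10)
obs 3: x=6 → posterior Gamma(13, 11)
obs 4: x=1 → posterior Gamma(14, 12)
obs 5: x=6 → posterior Gamma(20, 13)
obs 6: x=1 → posterior Gamma(21, 14)
obs 7: x=5 → posterior Gamma(26, 15)
obs 8: x=3 → posterior Gamma(29, 16)
obs 9: x=6 → posterior Gamma(35, 17)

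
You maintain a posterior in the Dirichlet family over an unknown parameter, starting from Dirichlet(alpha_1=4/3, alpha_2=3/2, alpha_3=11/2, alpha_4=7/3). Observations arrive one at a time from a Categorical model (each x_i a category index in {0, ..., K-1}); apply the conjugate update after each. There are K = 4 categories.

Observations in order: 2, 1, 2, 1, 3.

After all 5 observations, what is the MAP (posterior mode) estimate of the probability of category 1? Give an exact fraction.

3/14

obs 1: x=2 → posterior Dirichlet(4/3, 3/2, 13/2, 7/3)
obs 2: x=1 → posterior Dirichlet(4/3, 5/2, 13/2, 7/3)
obs 3: x=2 → posterior Dirichlet(4/3, 5/2, 15/2, 7/3)
obs 4: x=1 → posterior Dirichlet(4/3, 7/2, 15/2, 7/3)
obs 5: x=3 → posterior Dirichlet(4/3, 7/2, 15/2, 10/3)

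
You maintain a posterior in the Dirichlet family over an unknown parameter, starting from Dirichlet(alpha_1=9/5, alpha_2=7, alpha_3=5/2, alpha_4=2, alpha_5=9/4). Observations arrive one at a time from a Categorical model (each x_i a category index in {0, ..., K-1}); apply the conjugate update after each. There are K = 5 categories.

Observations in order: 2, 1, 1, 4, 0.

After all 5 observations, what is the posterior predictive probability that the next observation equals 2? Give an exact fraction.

obs 1: x=2 → posterior Dirichlet(9/5, 7, 7/2, 2, 9/4)
obs 2: x=1 → posterior Dirichlet(9/5, 8, 7/2, 2, 9/4)
obs 3: x=1 → posterior Dirichlet(9/5, 9, 7/2, 2, 9/4)
obs 4: x=4 → posterior Dirichlet(9/5, 9, 7/2, 2, 13/4)
obs 5: x=0 → posterior Dirichlet(14/5, 9, 7/2, 2, 13/4)

70/411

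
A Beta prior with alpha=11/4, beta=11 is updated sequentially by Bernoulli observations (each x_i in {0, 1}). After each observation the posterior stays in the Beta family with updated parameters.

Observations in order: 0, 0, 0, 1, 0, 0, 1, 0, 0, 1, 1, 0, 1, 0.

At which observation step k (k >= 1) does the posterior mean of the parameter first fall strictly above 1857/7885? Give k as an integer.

obs 1: x=0 → posterior Beta(11/4, 12)
obs 2: x=0 → posterior Beta(11/4, 13)
obs 3: x=0 → posterior Beta(11/4, 14)
obs 4: x=1 → posterior Beta(15/4, 14)
obs 5: x=0 → posterior Beta(15/4, 15)
obs 6: x=0 → posterior Beta(15/4, 16)
obs 7: x=1 → posterior Beta(19/4, 16)
obs 8: x=0 → posterior Beta(19/4, 17)
obs 9: x=0 → posterior Beta(19/4, 18)
obs 10: x=1 → posterior Beta(23/4, 18)
obs 11: x=1 → posterior Beta(27/4, 18)
obs 12: x=0 → posterior Beta(27/4, 19)
obs 13: x=1 → posterior Beta(31/4, 19)
obs 14: x=0 → posterior Beta(31/4, 20)

k = 10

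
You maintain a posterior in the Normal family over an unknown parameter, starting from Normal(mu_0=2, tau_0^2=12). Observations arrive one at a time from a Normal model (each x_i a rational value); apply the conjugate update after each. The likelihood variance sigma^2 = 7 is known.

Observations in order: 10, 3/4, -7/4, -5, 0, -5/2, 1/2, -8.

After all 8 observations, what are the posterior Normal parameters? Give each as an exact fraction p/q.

mu_0=-58/103, tau_0^2=84/103

obs 1: x=10 → posterior Normal(134/19, 84/19)
obs 2: x=3/4 → posterior Normal(143/31, 84/31)
obs 3: x=-7/4 → posterior Normal(122/43, 84/43)
obs 4: x=-5 → posterior Normal(62/55, 84/55)
obs 5: x=0 → posterior Normal(62/67, 84/67)
obs 6: x=-5/2 → posterior Normal(32/79, 84/79)
obs 7: x=1/2 → posterior Normal(38/91, 12/13)
obs 8: x=-8 → posterior Normal(-58/103, 84/103)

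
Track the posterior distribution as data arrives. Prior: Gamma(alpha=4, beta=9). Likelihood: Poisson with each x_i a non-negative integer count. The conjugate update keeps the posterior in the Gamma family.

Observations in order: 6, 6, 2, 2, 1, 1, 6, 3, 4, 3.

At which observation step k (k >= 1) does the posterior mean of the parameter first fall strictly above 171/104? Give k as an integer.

obs 1: x=6 → posterior Gamma(10, 10)
obs 2: x=6 → posterior Gamma(16, 11)
obs 3: x=2 → posterior Gamma(18, 12)
obs 4: x=2 → posterior Gamma(20, 13)
obs 5: x=1 → posterior Gamma(21, 14)
obs 6: x=1 → posterior Gamma(22, 15)
obs 7: x=6 → posterior Gamma(28, 16)
obs 8: x=3 → posterior Gamma(31, 17)
obs 9: x=4 → posterior Gamma(35, 18)
obs 10: x=3 → posterior Gamma(38, 19)

k = 7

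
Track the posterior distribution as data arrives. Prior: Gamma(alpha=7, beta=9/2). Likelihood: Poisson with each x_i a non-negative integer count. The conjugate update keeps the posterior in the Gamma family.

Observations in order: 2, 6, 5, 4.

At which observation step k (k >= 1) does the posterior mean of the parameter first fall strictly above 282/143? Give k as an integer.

obs 1: x=2 → posterior Gamma(9, 11/2)
obs 2: x=6 → posterior Gamma(15, 13/2)
obs 3: x=5 → posterior Gamma(20, 15/2)
obs 4: x=4 → posterior Gamma(24, 17/2)

k = 2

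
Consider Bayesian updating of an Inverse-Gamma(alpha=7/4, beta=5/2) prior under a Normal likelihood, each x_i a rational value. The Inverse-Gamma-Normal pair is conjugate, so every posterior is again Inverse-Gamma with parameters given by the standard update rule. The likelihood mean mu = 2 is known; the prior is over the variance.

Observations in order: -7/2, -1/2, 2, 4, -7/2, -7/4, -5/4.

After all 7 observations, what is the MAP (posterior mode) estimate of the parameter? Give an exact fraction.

obs 1: x=-7/2 → posterior Inverse-Gamma(9/4, 141/8)
obs 2: x=-1/2 → posterior Inverse-Gamma(11/4, 83/4)
obs 3: x=2 → posterior Inverse-Gamma(13/4, 83/4)
obs 4: x=4 → posterior Inverse-Gamma(15/4, 91/4)
obs 5: x=-7/2 → posterior Inverse-Gamma(17/4, 303/8)
obs 6: x=-7/4 → posterior Inverse-Gamma(19/4, 1437/32)
obs 7: x=-5/4 → posterior Inverse-Gamma(21/4, 803/16)

803/100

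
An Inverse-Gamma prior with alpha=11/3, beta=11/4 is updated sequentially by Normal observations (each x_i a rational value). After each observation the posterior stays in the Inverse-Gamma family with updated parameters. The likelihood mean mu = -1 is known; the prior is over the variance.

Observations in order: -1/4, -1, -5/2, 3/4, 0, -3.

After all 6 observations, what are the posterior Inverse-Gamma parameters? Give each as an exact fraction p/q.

alpha=20/3, beta=131/16

obs 1: x=-1/4 → posterior Inverse-Gamma(25/6, 97/32)
obs 2: x=-1 → posterior Inverse-Gamma(14/3, 97/32)
obs 3: x=-5/2 → posterior Inverse-Gamma(31/6, 133/32)
obs 4: x=3/4 → posterior Inverse-Gamma(17/3, 91/16)
obs 5: x=0 → posterior Inverse-Gamma(37/6, 99/16)
obs 6: x=-3 → posterior Inverse-Gamma(20/3, 131/16)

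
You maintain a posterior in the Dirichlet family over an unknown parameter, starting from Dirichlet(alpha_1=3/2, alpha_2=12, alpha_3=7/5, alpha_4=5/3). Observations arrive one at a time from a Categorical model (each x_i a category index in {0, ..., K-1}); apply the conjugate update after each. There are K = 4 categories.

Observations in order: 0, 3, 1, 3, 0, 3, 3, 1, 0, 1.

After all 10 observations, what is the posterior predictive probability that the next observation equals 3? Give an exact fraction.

170/797

obs 1: x=0 → posterior Dirichlet(5/2, 12, 7/5, 5/3)
obs 2: x=3 → posterior Dirichlet(5/2, 12, 7/5, 8/3)
obs 3: x=1 → posterior Dirichlet(5/2, 13, 7/5, 8/3)
obs 4: x=3 → posterior Dirichlet(5/2, 13, 7/5, 11/3)
obs 5: x=0 → posterior Dirichlet(7/2, 13, 7/5, 11/3)
obs 6: x=3 → posterior Dirichlet(7/2, 13, 7/5, 14/3)
obs 7: x=3 → posterior Dirichlet(7/2, 13, 7/5, 17/3)
obs 8: x=1 → posterior Dirichlet(7/2, 14, 7/5, 17/3)
obs 9: x=0 → posterior Dirichlet(9/2, 14, 7/5, 17/3)
obs 10: x=1 → posterior Dirichlet(9/2, 15, 7/5, 17/3)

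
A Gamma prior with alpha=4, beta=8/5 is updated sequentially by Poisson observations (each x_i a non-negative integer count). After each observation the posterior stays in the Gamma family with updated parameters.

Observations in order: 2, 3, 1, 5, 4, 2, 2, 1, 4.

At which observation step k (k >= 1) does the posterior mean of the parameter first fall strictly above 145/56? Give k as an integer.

k = 4

obs 1: x=2 → posterior Gamma(6, 13/5)
obs 2: x=3 → posterior Gamma(9, 18/5)
obs 3: x=1 → posterior Gamma(10, 23/5)
obs 4: x=5 → posterior Gamma(15, 28/5)
obs 5: x=4 → posterior Gamma(19, 33/5)
obs 6: x=2 → posterior Gamma(21, 38/5)
obs 7: x=2 → posterior Gamma(23, 43/5)
obs 8: x=1 → posterior Gamma(24, 48/5)
obs 9: x=4 → posterior Gamma(28, 53/5)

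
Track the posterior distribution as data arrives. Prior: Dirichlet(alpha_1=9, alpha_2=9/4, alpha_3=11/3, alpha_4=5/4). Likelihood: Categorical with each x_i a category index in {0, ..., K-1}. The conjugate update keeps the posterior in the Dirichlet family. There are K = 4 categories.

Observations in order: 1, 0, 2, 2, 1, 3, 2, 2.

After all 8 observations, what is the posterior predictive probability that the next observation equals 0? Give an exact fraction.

obs 1: x=1 → posterior Dirichlet(9, 13/4, 11/3, 5/4)
obs 2: x=0 → posterior Dirichlet(10, 13/4, 11/3, 5/4)
obs 3: x=2 → posterior Dirichlet(10, 13/4, 14/3, 5/4)
obs 4: x=2 → posterior Dirichlet(10, 13/4, 17/3, 5/4)
obs 5: x=1 → posterior Dirichlet(10, 17/4, 17/3, 5/4)
obs 6: x=3 → posterior Dirichlet(10, 17/4, 17/3, 9/4)
obs 7: x=2 → posterior Dirichlet(10, 17/4, 20/3, 9/4)
obs 8: x=2 → posterior Dirichlet(10, 17/4, 23/3, 9/4)

12/29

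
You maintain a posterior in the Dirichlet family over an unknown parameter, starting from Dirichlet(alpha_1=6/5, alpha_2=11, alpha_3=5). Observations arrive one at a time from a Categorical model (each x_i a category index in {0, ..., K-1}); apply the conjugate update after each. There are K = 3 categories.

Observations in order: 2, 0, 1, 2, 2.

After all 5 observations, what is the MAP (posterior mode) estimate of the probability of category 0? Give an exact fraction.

1/16

obs 1: x=2 → posterior Dirichlet(6/5, 11, 6)
obs 2: x=0 → posterior Dirichlet(11/5, 11, 6)
obs 3: x=1 → posterior Dirichlet(11/5, 12, 6)
obs 4: x=2 → posterior Dirichlet(11/5, 12, 7)
obs 5: x=2 → posterior Dirichlet(11/5, 12, 8)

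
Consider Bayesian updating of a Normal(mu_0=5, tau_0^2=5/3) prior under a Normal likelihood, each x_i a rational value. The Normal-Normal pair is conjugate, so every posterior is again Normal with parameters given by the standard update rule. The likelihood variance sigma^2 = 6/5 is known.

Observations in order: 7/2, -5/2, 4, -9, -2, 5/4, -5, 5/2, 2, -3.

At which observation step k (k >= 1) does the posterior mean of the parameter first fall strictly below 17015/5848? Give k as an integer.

obs 1: x=7/2 → posterior Normal(355/86, 30/43)
obs 2: x=-5/2 → posterior Normal(115/68, 15/34)
obs 3: x=4 → posterior Normal(215/93, 10/31)
obs 4: x=-9 → posterior Normal(-5/59, 15/59)
obs 5: x=-2 → posterior Normal(-60/143, 30/143)
obs 6: x=5/4 → posterior Normal(-115/672, 5/28)
obs 7: x=-5 → posterior Normal(-615/772, 30/193)
obs 8: x=5/2 → posterior Normal(-365/872, 15/109)
obs 9: x=2 → posterior Normal(-55/324, 10/81)
obs 10: x=-3 → posterior Normal(-465/1072, 15/134)

k = 2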